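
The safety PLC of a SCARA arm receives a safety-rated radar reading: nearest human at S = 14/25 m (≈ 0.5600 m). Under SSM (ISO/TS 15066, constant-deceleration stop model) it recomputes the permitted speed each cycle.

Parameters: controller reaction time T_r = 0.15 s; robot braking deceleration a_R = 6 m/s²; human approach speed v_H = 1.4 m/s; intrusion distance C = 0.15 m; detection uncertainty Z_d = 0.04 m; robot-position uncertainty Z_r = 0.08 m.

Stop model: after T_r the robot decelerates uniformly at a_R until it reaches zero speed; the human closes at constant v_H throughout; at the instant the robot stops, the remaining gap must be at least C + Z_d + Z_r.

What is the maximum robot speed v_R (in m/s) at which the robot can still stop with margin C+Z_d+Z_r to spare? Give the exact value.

v_R_max = 1/5 m/s = 0.2000 m/s

at the boundary: (1/12)·v² + (23/60)·v + (-2/25) = 0
  disc = (23/60)² − 4·(1/12)·(-2/25) = 25/144 ; √disc = 5/12
  v_R = (−(23/60) + 5/12) / (2·(1/12)) = 1/5 m/s
check:
stop time T_s = (1/5)/6 = 0.0333 s
reaction-phase robot travel = 0.2000·0.1500 = 0.0300 m
robot covers 0.2000·0.0333 − ½·6.0000·0.0333² = 0.0033 m while stopping
human closes 1.4000·0.1833 = 0.2567 m
C+Z_d+Z_r = 0.1500+0.0400+0.0800 = 0.2700 m
sum ≈ 0.0300+0.0033+0.2567+0.2700 ≈ 0.5600 m = S ✓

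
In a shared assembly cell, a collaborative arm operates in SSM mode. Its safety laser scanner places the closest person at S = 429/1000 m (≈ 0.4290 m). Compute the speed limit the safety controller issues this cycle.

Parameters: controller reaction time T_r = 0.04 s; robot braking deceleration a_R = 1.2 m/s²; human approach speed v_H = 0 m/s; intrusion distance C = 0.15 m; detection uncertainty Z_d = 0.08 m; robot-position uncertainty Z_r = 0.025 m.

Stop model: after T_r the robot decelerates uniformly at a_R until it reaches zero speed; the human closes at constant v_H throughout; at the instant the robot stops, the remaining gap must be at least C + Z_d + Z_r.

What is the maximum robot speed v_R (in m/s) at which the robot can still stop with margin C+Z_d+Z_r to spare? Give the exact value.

v_R_max = 3/5 m/s = 0.6000 m/s

at the boundary: (5/12)·v² + (1/25)·v + (-87/500) = 0
  disc = (1/25)² − 4·(5/12)·(-87/500) = 729/2500 ; √disc = 27/50
  v_R = (−(1/25) + 27/50) / (2·(5/12)) = 3/5 m/s
check:
T_s = v_R/a_R = (3/5)/(6/5) = 0.5000 s
reaction-phase robot travel = 0.6000·0.0400 = 0.0240 m
robot covers 0.6000·0.5000 − ½·1.2000·0.5000² = 0.1500 m while stopping
human over T_r+T_s: 0.0000·(0.0400+0.5000) = 0.0000 m
margins: 0.1500+0.0800+0.0250 = 0.2550 m
sum ≈ 0.0240+0.1500+0.0000+0.2550 ≈ 0.4290 m = S ✓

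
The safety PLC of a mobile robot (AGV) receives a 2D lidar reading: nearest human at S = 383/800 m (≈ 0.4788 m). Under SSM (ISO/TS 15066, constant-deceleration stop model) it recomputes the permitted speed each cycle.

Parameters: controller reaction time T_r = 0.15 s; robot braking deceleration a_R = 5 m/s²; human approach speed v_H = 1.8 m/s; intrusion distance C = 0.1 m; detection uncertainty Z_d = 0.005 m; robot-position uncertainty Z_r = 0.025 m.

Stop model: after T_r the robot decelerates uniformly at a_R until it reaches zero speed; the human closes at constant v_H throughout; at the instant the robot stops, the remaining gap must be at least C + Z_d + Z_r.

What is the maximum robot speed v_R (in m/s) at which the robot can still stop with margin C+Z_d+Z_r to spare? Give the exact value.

v_R_max = 3/20 m/s = 0.1500 m/s

at the boundary: (1/10)·v² + (51/100)·v + (-63/800) = 0
  disc = (51/100)² − 4·(1/10)·(-63/800) = 729/2500 ; √disc = 27/50
  v_R = (−(51/100) + 27/50) / (2·(1/10)) = 3/20 m/s
check:
stop time T_s = (3/20)/5 = 0.0300 s
robot covers v_R·T_r = 0.1500·0.1500 = 0.0225 m before braking
robot under decel: 0.1500²/(2·5.0000) = 0.0022 m
human closes 1.8000·0.1800 = 0.3240 m
residual clearance needed = 0.1000+0.0050+0.0250 = 0.1300 m
sum ≈ 0.0225+0.0022+0.3240+0.1300 ≈ 0.4788 m = S ✓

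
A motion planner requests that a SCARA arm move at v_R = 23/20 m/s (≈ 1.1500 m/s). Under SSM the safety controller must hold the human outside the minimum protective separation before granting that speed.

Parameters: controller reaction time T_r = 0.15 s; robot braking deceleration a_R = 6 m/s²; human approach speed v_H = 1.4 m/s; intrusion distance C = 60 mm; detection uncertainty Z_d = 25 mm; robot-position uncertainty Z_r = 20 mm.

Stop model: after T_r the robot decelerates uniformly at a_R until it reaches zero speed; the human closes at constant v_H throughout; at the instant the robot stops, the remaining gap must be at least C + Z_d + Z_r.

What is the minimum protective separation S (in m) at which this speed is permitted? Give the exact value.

S_min = 4157/4800 m = 0.8660 m

braking lasts T_s = (23/20)/6 = 0.1917 s
robot covers v_R·T_r = 1.1500·0.1500 = 0.1725 m before braking
braking distance = 1.1500²/(2·6.0000) = 0.1102 m
human closes 1.4000·0.3417 = 0.4783 m
C+Z_d+Z_r = 0.0600+0.0250+0.0200 = 0.1050 m
S_min ≈ 0.1725+0.1102+0.4783+0.1050  ⇒  S_min = 4157/4800 m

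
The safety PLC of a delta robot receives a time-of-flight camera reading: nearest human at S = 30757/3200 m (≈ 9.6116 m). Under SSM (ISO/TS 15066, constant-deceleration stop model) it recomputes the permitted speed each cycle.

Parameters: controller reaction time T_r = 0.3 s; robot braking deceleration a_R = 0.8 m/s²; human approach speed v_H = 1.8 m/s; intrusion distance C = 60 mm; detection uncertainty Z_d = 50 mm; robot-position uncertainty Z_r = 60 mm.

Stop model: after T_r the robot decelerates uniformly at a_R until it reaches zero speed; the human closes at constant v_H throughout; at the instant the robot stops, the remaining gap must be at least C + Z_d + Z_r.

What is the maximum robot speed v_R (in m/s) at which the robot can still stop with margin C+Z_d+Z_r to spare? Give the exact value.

v_R_max = 9/4 m/s = 2.2500 m/s

collect terms ⇒ (5/8)·v_R² + (51/20)·v_R + (-5697/640) = 0
  disc = (51/20)² − 4·(5/8)·(-5697/640) = 184041/6400 ; √disc = 429/80
  v_R = (−(51/20) + 429/80) / (2·(5/8)) = 9/4 m/s
check:
braking lasts T_s = (9/4)/(4/5) = 2.8125 s
robot covers v_R·T_r = 2.2500·0.3000 = 0.6750 m before braking
robot under decel: 2.2500²/(2·0.8000) = 3.1641 m
person approaches 1.8000·(0.3000+2.8125) = 5.6025 m
C+Z_d+Z_r = 0.0600+0.0500+0.0600 = 0.1700 m
sum ≈ 0.6750+3.1641+5.6025+0.1700 ≈ 9.6116 m = S ✓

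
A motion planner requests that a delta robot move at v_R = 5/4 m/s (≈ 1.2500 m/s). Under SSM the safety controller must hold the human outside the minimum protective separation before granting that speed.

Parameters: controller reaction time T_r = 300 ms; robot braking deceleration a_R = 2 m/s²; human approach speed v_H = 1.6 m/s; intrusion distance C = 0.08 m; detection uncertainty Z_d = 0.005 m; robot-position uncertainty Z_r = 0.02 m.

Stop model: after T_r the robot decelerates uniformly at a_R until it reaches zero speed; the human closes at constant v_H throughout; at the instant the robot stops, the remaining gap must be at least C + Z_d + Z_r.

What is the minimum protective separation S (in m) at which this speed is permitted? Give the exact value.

stop time T_s = (5/4)/2 = 0.6250 s
reaction-phase robot travel = 1.2500·0.3000 = 0.3750 m
braking distance = 1.2500²/(2·2.0000) = 0.3906 m
human over T_r+T_s: 1.6000·(0.3000+0.6250) = 1.4800 m
margins: 0.0800+0.0050+0.0200 = 0.1050 m
S_min ≈ 0.3750+0.3906+1.4800+0.1050  ⇒  S_min = 3761/1600 m

S_min = 3761/1600 m = 2.3506 m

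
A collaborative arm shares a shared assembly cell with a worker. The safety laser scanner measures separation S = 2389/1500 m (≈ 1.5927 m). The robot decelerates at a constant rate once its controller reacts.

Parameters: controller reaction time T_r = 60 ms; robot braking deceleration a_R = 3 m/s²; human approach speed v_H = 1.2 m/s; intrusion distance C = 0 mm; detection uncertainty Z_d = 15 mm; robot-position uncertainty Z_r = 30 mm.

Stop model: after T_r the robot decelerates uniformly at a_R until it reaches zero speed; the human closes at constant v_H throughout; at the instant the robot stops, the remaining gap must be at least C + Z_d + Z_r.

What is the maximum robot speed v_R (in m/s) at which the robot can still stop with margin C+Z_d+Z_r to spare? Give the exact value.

v_R_max = 19/10 m/s = 1.9000 m/s

quadratic (1/6)·v² + (23/50)·v + (-4427/3000) = 0
  disc = (23/50)² − 4·(1/6)·(-4427/3000) = 6724/5625 ; √disc = 82/75
  v_R = (−(23/50) + 82/75) / (2·(1/6)) = 19/10 m/s
check:
braking lasts T_s = (19/10)/3 = 0.6333 s
reaction-phase robot travel = 1.9000·0.0600 = 0.1140 m
robot covers 1.9000·0.6333 − ½·3.0000·0.6333² = 0.6017 m while stopping
person approaches 1.2000·(0.0600+0.6333) = 0.8320 m
C+Z_d+Z_r = 0.0000+0.0150+0.0300 = 0.0450 m
sum ≈ 0.1140+0.6017+0.8320+0.0450 ≈ 1.5927 m = S ✓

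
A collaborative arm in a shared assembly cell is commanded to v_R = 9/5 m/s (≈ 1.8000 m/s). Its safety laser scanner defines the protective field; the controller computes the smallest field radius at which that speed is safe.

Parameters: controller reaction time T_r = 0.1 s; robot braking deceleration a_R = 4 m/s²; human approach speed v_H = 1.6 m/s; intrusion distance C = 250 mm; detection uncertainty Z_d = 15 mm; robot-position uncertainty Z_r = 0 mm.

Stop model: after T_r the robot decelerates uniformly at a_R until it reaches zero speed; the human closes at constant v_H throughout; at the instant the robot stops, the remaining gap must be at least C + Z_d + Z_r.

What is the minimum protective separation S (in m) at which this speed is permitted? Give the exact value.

S_min = 173/100 m = 1.7300 m

braking lasts T_s = (9/5)/4 = 0.4500 s
reaction-phase robot travel = 1.8000·0.1000 = 0.1800 m
robot under decel: 1.8000²/(2·4.0000) = 0.4050 m
human closes 1.6000·0.5500 = 0.8800 m
residual clearance needed = 0.2500+0.0150+0.0000 = 0.2650 m
S_min ≈ 0.1800+0.4050+0.8800+0.2650  ⇒  S_min = 173/100 m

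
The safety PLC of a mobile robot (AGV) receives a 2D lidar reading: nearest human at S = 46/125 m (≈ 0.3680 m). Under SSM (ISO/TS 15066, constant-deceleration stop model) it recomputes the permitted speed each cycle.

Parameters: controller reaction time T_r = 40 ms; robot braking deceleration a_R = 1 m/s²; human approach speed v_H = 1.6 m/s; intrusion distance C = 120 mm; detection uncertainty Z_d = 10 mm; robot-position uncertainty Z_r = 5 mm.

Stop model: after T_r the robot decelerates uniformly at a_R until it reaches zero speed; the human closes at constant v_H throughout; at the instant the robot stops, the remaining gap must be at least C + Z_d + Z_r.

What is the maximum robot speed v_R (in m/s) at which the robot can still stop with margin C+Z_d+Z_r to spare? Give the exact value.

at the boundary: (1/2)·v² + (41/25)·v + (-169/1000) = 0
  disc = (41/25)² − 4·(1/2)·(-169/1000) = 7569/2500 ; √disc = 87/50
  v_R = (−(41/25) + 87/50) / (2·(1/2)) = 1/10 m/s
check:
stop time T_s = (1/10)/1 = 0.1000 s
robot covers v_R·T_r = 0.1000·0.0400 = 0.0040 m before braking
robot covers 0.1000·0.1000 − ½·1.0000·0.1000² = 0.0050 m while stopping
person approaches 1.6000·(0.0400+0.1000) = 0.2240 m
residual clearance needed = 0.1200+0.0100+0.0050 = 0.1350 m
sum ≈ 0.0040+0.0050+0.2240+0.1350 ≈ 0.3680 m = S ✓

v_R_max = 1/10 m/s = 0.1000 m/s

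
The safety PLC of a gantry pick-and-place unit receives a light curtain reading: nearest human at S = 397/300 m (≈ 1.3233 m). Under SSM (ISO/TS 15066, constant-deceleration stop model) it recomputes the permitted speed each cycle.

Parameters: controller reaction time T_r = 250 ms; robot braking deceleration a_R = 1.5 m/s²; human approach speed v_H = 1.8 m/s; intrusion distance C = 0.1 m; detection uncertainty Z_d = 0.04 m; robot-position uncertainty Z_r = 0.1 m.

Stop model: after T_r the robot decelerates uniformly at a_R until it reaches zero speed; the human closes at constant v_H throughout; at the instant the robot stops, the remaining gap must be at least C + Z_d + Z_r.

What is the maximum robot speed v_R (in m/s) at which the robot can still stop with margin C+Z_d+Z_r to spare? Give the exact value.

v_R_max = 2/5 m/s = 0.4000 m/s

collect terms ⇒ (1/3)·v_R² + (29/20)·v_R + (-19/30) = 0
  disc = (29/20)² − 4·(1/3)·(-19/30) = 10609/3600 ; √disc = 103/60
  v_R = (−(29/20) + 103/60) / (2·(1/3)) = 2/5 m/s
check:
T_s = v_R/a_R = (2/5)/(3/2) = 0.2667 s
robot covers v_R·T_r = 0.4000·0.2500 = 0.1000 m before braking
robot covers 0.4000·0.2667 − ½·1.5000·0.2667² = 0.0533 m while stopping
human closes 1.8000·0.5167 = 0.9300 m
C+Z_d+Z_r = 0.1000+0.0400+0.1000 = 0.2400 m
sum ≈ 0.1000+0.0533+0.9300+0.2400 ≈ 1.3233 m = S ✓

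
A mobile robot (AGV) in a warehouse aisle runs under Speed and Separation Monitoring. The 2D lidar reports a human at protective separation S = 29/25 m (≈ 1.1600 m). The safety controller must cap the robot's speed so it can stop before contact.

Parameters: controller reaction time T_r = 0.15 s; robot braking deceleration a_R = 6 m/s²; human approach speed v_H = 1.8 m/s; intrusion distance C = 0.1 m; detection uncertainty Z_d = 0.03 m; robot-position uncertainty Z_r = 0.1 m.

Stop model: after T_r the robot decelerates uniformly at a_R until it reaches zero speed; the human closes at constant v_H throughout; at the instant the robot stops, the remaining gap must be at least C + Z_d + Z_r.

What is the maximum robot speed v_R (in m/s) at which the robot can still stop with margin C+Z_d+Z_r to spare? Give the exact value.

quadratic (1/12)·v² + (9/20)·v + (-33/50) = 0
  disc = (9/20)² − 4·(1/12)·(-33/50) = 169/400 ; √disc = 13/20
  v_R = (−(9/20) + 13/20) / (2·(1/12)) = 6/5 m/s
check:
stop time T_s = (6/5)/6 = 0.2000 s
robot in T_r: 1.2000·0.1500 = 0.1800 m
braking distance = 1.2000²/(2·6.0000) = 0.1200 m
human over T_r+T_s: 1.8000·(0.1500+0.2000) = 0.6300 m
C+Z_d+Z_r = 0.1000+0.0300+0.1000 = 0.2300 m
sum ≈ 0.1800+0.1200+0.6300+0.2300 ≈ 1.1600 m = S ✓

v_R_max = 6/5 m/s = 1.2000 m/s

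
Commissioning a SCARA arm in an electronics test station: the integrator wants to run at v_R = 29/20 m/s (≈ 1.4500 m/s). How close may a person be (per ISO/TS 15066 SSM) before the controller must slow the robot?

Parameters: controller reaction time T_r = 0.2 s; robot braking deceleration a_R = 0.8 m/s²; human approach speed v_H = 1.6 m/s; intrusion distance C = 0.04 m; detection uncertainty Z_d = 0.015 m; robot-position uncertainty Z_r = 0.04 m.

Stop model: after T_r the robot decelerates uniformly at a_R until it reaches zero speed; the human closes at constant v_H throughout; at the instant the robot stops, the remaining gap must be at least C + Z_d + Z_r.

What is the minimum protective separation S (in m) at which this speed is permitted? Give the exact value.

stop time T_s = (29/20)/(4/5) = 1.8125 s
robot covers v_R·T_r = 1.4500·0.2000 = 0.2900 m before braking
braking distance = 1.4500²/(2·0.8000) = 1.3141 m
human closes 1.6000·2.0125 = 3.2200 m
residual clearance needed = 0.0400+0.0150+0.0400 = 0.0950 m
S_min ≈ 0.2900+1.3141+3.2200+0.0950  ⇒  S_min = 15741/3200 m

S_min = 15741/3200 m = 4.9191 m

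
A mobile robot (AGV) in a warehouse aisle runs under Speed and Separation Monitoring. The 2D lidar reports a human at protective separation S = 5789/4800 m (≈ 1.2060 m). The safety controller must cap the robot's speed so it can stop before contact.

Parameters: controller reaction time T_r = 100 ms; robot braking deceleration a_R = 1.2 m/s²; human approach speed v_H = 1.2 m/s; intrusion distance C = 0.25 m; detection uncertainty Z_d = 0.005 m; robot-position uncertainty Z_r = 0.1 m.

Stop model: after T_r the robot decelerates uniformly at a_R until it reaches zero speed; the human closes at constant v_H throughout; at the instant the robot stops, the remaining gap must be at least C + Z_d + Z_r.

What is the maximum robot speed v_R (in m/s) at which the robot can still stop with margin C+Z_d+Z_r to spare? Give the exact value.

v_R_max = 11/20 m/s = 0.5500 m/s

quadratic (5/12)·v² + (11/10)·v + (-3509/4800) = 0
  disc = (11/10)² − 4·(5/12)·(-3509/4800) = 34969/14400 ; √disc = 187/120
  v_R = (−(11/10) + 187/120) / (2·(5/12)) = 11/20 m/s
check:
T_s = v_R/a_R = (11/20)/(6/5) = 0.4583 s
reaction-phase robot travel = 0.5500·0.1000 = 0.0550 m
robot under decel: 0.5500²/(2·1.2000) = 0.1260 m
human over T_r+T_s: 1.2000·(0.1000+0.4583) = 0.6700 m
margins: 0.2500+0.0050+0.1000 = 0.3550 m
sum ≈ 0.0550+0.1260+0.6700+0.3550 ≈ 1.2060 m = S ✓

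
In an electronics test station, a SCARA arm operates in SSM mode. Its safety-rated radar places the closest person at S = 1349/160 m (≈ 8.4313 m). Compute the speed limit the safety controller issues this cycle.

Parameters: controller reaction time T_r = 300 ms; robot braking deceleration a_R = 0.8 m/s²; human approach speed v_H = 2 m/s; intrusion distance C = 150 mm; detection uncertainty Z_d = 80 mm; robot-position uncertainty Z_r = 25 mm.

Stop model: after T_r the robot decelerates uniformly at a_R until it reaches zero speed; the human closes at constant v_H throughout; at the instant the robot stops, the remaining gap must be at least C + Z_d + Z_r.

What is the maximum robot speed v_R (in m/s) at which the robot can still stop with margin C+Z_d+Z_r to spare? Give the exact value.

v_R_max = 19/10 m/s = 1.9000 m/s

collect terms ⇒ (5/8)·v_R² + (14/5)·v_R + (-6061/800) = 0
  disc = (14/5)² − 4·(5/8)·(-6061/800) = 42849/1600 ; √disc = 207/40
  v_R = (−(14/5) + 207/40) / (2·(5/8)) = 19/10 m/s
check:
T_s = v_R/a_R = (19/10)/(4/5) = 2.3750 s
reaction-phase robot travel = 1.9000·0.3000 = 0.5700 m
robot under decel: 1.9000²/(2·0.8000) = 2.2563 m
human closes 2.0000·2.6750 = 5.3500 m
margins: 0.1500+0.0800+0.0250 = 0.2550 m
sum ≈ 0.5700+2.2563+5.3500+0.2550 ≈ 8.4313 m = S ✓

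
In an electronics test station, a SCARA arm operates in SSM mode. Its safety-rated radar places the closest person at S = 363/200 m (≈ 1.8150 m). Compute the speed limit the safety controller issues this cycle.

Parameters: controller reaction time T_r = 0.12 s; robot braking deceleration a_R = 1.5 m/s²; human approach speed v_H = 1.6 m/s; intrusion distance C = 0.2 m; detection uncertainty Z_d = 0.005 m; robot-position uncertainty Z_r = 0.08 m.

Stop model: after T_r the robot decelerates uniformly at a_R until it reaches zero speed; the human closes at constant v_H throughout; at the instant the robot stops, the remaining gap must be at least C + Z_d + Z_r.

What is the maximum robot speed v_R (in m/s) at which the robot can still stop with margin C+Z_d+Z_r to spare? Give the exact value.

collect terms ⇒ (1/3)·v_R² + (89/75)·v_R + (-669/500) = 0
  disc = (89/75)² − 4·(1/3)·(-669/500) = 17956/5625 ; √disc = 134/75
  v_R = (−(89/75) + 134/75) / (2·(1/3)) = 9/10 m/s
check:
stop time T_s = (9/10)/(3/2) = 0.6000 s
reaction-phase robot travel = 0.9000·0.1200 = 0.1080 m
robot covers 0.9000·0.6000 − ½·1.5000·0.6000² = 0.2700 m while stopping
human over T_r+T_s: 1.6000·(0.1200+0.6000) = 1.1520 m
residual clearance needed = 0.2000+0.0050+0.0800 = 0.2850 m
sum ≈ 0.1080+0.2700+1.1520+0.2850 ≈ 1.8150 m = S ✓

v_R_max = 9/10 m/s = 0.9000 m/s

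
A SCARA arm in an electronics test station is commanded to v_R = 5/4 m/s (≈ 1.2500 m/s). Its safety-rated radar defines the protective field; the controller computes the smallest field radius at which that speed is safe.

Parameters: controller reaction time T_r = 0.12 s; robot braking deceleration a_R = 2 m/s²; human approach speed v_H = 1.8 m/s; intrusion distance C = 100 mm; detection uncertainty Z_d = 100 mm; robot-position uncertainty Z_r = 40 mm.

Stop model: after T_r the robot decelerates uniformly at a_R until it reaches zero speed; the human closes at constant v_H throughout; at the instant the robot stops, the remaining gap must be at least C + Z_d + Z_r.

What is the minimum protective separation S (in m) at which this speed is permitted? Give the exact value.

S_min = 16973/8000 m = 2.1216 m

T_s = v_R/a_R = (5/4)/2 = 0.6250 s
reaction-phase robot travel = 1.2500·0.1200 = 0.1500 m
robot covers 1.2500·0.6250 − ½·2.0000·0.6250² = 0.3906 m while stopping
person approaches 1.8000·(0.1200+0.6250) = 1.3410 m
residual clearance needed = 0.1000+0.1000+0.0400 = 0.2400 m
S_min ≈ 0.1500+0.3906+1.3410+0.2400  ⇒  S_min = 16973/8000 m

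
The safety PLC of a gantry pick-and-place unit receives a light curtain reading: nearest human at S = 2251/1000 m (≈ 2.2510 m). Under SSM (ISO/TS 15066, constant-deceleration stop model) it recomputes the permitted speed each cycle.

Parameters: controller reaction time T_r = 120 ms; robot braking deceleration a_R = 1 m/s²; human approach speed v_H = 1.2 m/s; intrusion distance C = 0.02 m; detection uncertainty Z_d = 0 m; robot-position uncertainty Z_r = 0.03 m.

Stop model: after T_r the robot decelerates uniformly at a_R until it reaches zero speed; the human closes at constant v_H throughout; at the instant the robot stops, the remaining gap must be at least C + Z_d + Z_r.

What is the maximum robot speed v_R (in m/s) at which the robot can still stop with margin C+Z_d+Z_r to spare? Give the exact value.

collect terms ⇒ (1/2)·v_R² + (33/25)·v_R + (-2057/1000) = 0
  disc = (33/25)² − 4·(1/2)·(-2057/1000) = 14641/2500 ; √disc = 121/50
  v_R = (−(33/25) + 121/50) / (2·(1/2)) = 11/10 m/s
check:
braking lasts T_s = (11/10)/1 = 1.1000 s
robot in T_r: 1.1000·0.1200 = 0.1320 m
robot covers 1.1000·1.1000 − ½·1.0000·1.1000² = 0.6050 m while stopping
human closes 1.2000·1.2200 = 1.4640 m
residual clearance needed = 0.0200+0.0000+0.0300 = 0.0500 m
sum ≈ 0.1320+0.6050+1.4640+0.0500 ≈ 2.2510 m = S ✓

v_R_max = 11/10 m/s = 1.1000 m/s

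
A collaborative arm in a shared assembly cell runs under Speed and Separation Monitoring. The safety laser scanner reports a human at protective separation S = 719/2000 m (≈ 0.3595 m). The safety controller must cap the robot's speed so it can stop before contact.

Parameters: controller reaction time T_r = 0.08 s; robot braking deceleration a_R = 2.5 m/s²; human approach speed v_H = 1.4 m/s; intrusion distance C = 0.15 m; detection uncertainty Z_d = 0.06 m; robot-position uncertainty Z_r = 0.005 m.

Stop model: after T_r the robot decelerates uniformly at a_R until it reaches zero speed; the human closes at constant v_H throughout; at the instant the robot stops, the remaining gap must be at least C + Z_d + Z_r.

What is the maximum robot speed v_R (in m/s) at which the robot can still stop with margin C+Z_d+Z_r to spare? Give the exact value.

v_R_max = 1/20 m/s = 0.0500 m/s

collect terms ⇒ (1/5)·v_R² + (16/25)·v_R + (-13/400) = 0
  disc = (16/25)² − 4·(1/5)·(-13/400) = 1089/2500 ; √disc = 33/50
  v_R = (−(16/25) + 33/50) / (2·(1/5)) = 1/20 m/s
check:
T_s = v_R/a_R = (1/20)/(5/2) = 0.0200 s
robot in T_r: 0.0500·0.0800 = 0.0040 m
robot under decel: 0.0500²/(2·2.5000) = 0.0005 m
person approaches 1.4000·(0.0800+0.0200) = 0.1400 m
C+Z_d+Z_r = 0.1500+0.0600+0.0050 = 0.2150 m
sum ≈ 0.0040+0.0005+0.1400+0.2150 ≈ 0.3595 m = S ✓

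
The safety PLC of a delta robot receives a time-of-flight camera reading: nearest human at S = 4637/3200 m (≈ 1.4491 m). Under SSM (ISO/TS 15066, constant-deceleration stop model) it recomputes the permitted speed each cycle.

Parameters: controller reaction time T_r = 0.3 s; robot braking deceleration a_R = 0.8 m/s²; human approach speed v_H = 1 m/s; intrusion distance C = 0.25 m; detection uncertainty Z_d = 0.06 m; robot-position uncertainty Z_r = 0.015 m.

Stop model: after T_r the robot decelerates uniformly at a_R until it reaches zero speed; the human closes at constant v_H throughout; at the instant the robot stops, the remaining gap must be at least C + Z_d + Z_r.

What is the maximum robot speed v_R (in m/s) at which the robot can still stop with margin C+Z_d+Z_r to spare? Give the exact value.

v_R_max = 9/20 m/s = 0.4500 m/s

quadratic (5/8)·v² + (31/20)·v + (-2637/3200) = 0
  disc = (31/20)² − 4·(5/8)·(-2637/3200) = 28561/6400 ; √disc = 169/80
  v_R = (−(31/20) + 169/80) / (2·(5/8)) = 9/20 m/s
check:
T_s = v_R/a_R = (9/20)/(4/5) = 0.5625 s
robot covers v_R·T_r = 0.4500·0.3000 = 0.1350 m before braking
robot covers 0.4500·0.5625 − ½·0.8000·0.5625² = 0.1266 m while stopping
person approaches 1.0000·(0.3000+0.5625) = 0.8625 m
margins: 0.2500+0.0600+0.0150 = 0.3250 m
sum ≈ 0.1350+0.1266+0.8625+0.3250 ≈ 1.4491 m = S ✓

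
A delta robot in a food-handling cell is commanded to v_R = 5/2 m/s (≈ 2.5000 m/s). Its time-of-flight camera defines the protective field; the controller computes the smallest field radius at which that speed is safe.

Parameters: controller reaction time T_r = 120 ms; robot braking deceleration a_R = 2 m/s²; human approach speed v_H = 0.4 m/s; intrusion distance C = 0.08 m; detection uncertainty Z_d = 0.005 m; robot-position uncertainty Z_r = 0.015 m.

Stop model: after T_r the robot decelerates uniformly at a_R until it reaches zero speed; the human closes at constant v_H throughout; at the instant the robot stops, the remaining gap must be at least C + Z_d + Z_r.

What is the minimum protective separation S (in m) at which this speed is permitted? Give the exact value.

stop time T_s = (5/2)/2 = 1.2500 s
reaction-phase robot travel = 2.5000·0.1200 = 0.3000 m
robot under decel: 2.5000²/(2·2.0000) = 1.5625 m
human closes 0.4000·1.3700 = 0.5480 m
margins: 0.0800+0.0050+0.0150 = 0.1000 m
S_min ≈ 0.3000+1.5625+0.5480+0.1000  ⇒  S_min = 5021/2000 m

S_min = 5021/2000 m = 2.5105 m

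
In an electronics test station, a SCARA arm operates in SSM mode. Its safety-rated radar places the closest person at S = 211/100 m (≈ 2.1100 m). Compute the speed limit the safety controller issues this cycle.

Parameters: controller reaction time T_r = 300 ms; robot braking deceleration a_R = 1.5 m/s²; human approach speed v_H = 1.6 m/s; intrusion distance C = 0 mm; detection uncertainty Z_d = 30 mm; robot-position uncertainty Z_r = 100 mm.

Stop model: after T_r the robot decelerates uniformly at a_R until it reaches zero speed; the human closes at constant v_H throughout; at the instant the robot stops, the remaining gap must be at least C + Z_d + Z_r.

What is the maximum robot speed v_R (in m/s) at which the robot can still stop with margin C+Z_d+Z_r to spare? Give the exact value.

collect terms ⇒ (1/3)·v_R² + (41/30)·v_R + (-3/2) = 0
  disc = (41/30)² − 4·(1/3)·(-3/2) = 3481/900 ; √disc = 59/30
  v_R = (−(41/30) + 59/30) / (2·(1/3)) = 9/10 m/s
check:
stop time T_s = (9/10)/(3/2) = 0.6000 s
robot in T_r: 0.9000·0.3000 = 0.2700 m
braking distance = 0.9000²/(2·1.5000) = 0.2700 m
human closes 1.6000·0.9000 = 1.4400 m
C+Z_d+Z_r = 0.0000+0.0300+0.1000 = 0.1300 m
sum ≈ 0.2700+0.2700+1.4400+0.1300 ≈ 2.1100 m = S ✓

v_R_max = 9/10 m/s = 0.9000 m/s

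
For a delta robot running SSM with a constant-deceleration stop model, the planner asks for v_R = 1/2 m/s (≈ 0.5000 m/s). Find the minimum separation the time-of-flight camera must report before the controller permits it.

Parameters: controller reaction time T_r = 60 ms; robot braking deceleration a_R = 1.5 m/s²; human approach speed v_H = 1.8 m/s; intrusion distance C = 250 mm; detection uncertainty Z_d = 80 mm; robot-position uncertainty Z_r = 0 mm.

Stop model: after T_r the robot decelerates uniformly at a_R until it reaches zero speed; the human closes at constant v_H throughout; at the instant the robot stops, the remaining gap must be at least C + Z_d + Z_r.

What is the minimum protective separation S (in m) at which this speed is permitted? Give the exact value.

stop time T_s = (1/2)/(3/2) = 0.3333 s
robot in T_r: 0.5000·0.0600 = 0.0300 m
braking distance = 0.5000²/(2·1.5000) = 0.0833 m
human closes 1.8000·0.3933 = 0.7080 m
margins: 0.2500+0.0800+0.0000 = 0.3300 m
S_min ≈ 0.0300+0.0833+0.7080+0.3300  ⇒  S_min = 1727/1500 m

S_min = 1727/1500 m = 1.1513 m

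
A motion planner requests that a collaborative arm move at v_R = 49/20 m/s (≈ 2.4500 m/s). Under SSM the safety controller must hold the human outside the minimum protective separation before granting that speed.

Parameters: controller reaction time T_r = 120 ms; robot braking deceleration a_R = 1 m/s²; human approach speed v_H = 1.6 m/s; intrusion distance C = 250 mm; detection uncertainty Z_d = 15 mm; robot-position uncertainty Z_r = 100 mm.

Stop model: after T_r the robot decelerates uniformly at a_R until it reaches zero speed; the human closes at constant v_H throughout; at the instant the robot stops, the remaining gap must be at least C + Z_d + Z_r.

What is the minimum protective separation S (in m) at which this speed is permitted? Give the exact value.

stop time T_s = (49/20)/1 = 2.4500 s
reaction-phase robot travel = 2.4500·0.1200 = 0.2940 m
robot covers 2.4500·2.4500 − ½·1.0000·2.4500² = 3.0013 m while stopping
person approaches 1.6000·(0.1200+2.4500) = 4.1120 m
margins: 0.2500+0.0150+0.1000 = 0.3650 m
S_min ≈ 0.2940+3.0013+4.1120+0.3650  ⇒  S_min = 31089/4000 m

S_min = 31089/4000 m = 7.7722 m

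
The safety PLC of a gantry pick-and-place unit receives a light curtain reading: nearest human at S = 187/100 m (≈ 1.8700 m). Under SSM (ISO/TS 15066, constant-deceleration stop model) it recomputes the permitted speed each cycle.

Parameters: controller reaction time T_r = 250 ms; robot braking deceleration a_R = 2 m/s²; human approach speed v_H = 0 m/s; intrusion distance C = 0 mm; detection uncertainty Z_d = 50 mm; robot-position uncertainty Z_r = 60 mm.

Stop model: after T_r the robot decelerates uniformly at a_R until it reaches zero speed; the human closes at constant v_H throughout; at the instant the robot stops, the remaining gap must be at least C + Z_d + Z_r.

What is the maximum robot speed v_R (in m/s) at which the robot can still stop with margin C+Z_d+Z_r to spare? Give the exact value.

at the boundary: (1/4)·v² + (1/4)·v + (-44/25) = 0
  disc = (1/4)² − 4·(1/4)·(-44/25) = 729/400 ; √disc = 27/20
  v_R = (−(1/4) + 27/20) / (2·(1/4)) = 11/5 m/s
check:
T_s = v_R/a_R = (11/5)/2 = 1.1000 s
reaction-phase robot travel = 2.2000·0.2500 = 0.5500 m
robot under decel: 2.2000²/(2·2.0000) = 1.2100 m
human over T_r+T_s: 0.0000·(0.2500+1.1000) = 0.0000 m
margins: 0.0000+0.0500+0.0600 = 0.1100 m
sum ≈ 0.5500+1.2100+0.0000+0.1100 ≈ 1.8700 m = S ✓

v_R_max = 11/5 m/s = 2.2000 m/s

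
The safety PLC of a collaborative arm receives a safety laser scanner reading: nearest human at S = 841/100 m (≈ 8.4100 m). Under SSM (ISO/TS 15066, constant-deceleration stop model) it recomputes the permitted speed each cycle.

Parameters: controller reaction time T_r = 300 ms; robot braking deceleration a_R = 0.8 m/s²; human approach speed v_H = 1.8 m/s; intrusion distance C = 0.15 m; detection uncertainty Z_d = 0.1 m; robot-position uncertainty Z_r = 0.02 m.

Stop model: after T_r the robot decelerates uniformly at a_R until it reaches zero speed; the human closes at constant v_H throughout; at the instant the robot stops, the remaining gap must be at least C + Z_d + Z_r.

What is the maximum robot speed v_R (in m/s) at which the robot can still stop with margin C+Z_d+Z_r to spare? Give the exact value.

v_R_max = 2 m/s = 2.0000 m/s

at the boundary: (5/8)·v² + (51/20)·v + (-38/5) = 0
  disc = (51/20)² − 4·(5/8)·(-38/5) = 10201/400 ; √disc = 101/20
  v_R = (−(51/20) + 101/20) / (2·(5/8)) = 2 m/s
check:
stop time T_s = 2/(4/5) = 2.5000 s
robot in T_r: 2.0000·0.3000 = 0.6000 m
braking distance = 2.0000²/(2·0.8000) = 2.5000 m
human closes 1.8000·2.8000 = 5.0400 m
residual clearance needed = 0.1500+0.1000+0.0200 = 0.2700 m
sum ≈ 0.6000+2.5000+5.0400+0.2700 ≈ 8.4100 m = S ✓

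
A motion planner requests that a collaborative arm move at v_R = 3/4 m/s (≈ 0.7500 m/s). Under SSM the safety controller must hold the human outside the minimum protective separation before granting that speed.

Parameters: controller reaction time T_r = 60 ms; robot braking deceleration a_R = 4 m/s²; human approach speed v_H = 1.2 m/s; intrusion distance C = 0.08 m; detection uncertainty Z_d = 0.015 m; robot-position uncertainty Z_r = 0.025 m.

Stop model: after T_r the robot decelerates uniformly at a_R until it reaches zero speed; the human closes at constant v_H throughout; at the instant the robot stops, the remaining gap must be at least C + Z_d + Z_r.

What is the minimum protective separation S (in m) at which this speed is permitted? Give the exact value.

stop time T_s = (3/4)/4 = 0.1875 s
reaction-phase robot travel = 0.7500·0.0600 = 0.0450 m
braking distance = 0.7500²/(2·4.0000) = 0.0703 m
person approaches 1.2000·(0.0600+0.1875) = 0.2970 m
C+Z_d+Z_r = 0.0800+0.0150+0.0250 = 0.1200 m
S_min ≈ 0.0450+0.0703+0.2970+0.1200  ⇒  S_min = 8517/16000 m

S_min = 8517/16000 m = 0.5323 m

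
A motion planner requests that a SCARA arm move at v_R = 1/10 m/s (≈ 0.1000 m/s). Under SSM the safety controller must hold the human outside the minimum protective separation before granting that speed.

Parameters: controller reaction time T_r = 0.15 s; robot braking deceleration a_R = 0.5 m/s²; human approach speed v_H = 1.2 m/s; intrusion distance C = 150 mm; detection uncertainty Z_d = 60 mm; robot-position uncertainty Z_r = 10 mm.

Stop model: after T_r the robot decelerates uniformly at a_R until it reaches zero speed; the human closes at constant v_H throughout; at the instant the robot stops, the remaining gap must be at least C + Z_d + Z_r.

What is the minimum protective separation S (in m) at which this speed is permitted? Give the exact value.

braking lasts T_s = (1/10)/(1/2) = 0.2000 s
reaction-phase robot travel = 0.1000·0.1500 = 0.0150 m
braking distance = 0.1000²/(2·0.5000) = 0.0100 m
person approaches 1.2000·(0.1500+0.2000) = 0.4200 m
C+Z_d+Z_r = 0.1500+0.0600+0.0100 = 0.2200 m
S_min ≈ 0.0150+0.0100+0.4200+0.2200  ⇒  S_min = 133/200 m

S_min = 133/200 m = 0.6650 m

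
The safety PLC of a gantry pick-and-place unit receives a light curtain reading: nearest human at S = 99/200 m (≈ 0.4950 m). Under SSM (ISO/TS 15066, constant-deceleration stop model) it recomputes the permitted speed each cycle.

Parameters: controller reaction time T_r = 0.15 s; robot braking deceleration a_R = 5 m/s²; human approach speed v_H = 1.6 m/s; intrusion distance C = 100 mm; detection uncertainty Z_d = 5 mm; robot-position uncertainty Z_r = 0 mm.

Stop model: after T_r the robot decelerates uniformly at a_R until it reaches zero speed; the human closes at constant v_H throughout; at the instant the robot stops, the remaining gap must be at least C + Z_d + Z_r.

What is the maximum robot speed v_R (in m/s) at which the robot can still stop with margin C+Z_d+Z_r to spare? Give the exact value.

v_R_max = 3/10 m/s = 0.3000 m/s

at the boundary: (1/10)·v² + (47/100)·v + (-3/20) = 0
  disc = (47/100)² − 4·(1/10)·(-3/20) = 2809/10000 ; √disc = 53/100
  v_R = (−(47/100) + 53/100) / (2·(1/10)) = 3/10 m/s
check:
T_s = v_R/a_R = (3/10)/5 = 0.0600 s
robot in T_r: 0.3000·0.1500 = 0.0450 m
braking distance = 0.3000²/(2·5.0000) = 0.0090 m
human over T_r+T_s: 1.6000·(0.1500+0.0600) = 0.3360 m
C+Z_d+Z_r = 0.1000+0.0050+0.0000 = 0.1050 m
sum ≈ 0.0450+0.0090+0.3360+0.1050 ≈ 0.4950 m = S ✓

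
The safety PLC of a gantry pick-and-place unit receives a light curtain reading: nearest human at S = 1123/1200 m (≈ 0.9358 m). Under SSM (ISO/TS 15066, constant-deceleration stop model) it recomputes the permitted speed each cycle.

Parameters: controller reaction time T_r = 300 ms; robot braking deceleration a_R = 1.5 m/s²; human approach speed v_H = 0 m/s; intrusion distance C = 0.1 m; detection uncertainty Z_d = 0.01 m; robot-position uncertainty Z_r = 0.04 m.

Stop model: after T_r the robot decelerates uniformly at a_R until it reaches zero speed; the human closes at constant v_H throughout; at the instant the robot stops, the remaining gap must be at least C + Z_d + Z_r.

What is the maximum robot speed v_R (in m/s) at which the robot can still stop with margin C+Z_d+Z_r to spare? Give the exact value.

quadratic (1/3)·v² + (3/10)·v + (-943/1200) = 0
  disc = (3/10)² − 4·(1/3)·(-943/1200) = 256/225 ; √disc = 16/15
  v_R = (−(3/10) + 16/15) / (2·(1/3)) = 23/20 m/s
check:
braking lasts T_s = (23/20)/(3/2) = 0.7667 s
reaction-phase robot travel = 1.1500·0.3000 = 0.3450 m
robot covers 1.1500·0.7667 − ½·1.5000·0.7667² = 0.4408 m while stopping
person approaches 0.0000·(0.3000+0.7667) = 0.0000 m
residual clearance needed = 0.1000+0.0100+0.0400 = 0.1500 m
sum ≈ 0.3450+0.4408+0.0000+0.1500 ≈ 0.9358 m = S ✓

v_R_max = 23/20 m/s = 1.1500 m/s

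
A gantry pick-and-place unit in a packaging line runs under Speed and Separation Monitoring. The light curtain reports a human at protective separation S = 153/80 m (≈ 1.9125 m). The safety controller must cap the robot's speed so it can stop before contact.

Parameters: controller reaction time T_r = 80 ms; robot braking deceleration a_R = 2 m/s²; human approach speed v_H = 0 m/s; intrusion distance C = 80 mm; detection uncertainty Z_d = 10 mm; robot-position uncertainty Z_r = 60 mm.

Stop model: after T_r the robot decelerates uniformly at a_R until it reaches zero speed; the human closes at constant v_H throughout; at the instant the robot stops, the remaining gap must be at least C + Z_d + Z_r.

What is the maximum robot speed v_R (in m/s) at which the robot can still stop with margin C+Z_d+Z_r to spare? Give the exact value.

v_R_max = 5/2 m/s = 2.5000 m/s

collect terms ⇒ (1/4)·v_R² + (2/25)·v_R + (-141/80) = 0
  disc = (2/25)² − 4·(1/4)·(-141/80) = 17689/10000 ; √disc = 133/100
  v_R = (−(2/25) + 133/100) / (2·(1/4)) = 5/2 m/s
check:
T_s = v_R/a_R = (5/2)/2 = 1.2500 s
robot covers v_R·T_r = 2.5000·0.0800 = 0.2000 m before braking
robot under decel: 2.5000²/(2·2.0000) = 1.5625 m
person approaches 0.0000·(0.0800+1.2500) = 0.0000 m
margins: 0.0800+0.0100+0.0600 = 0.1500 m
sum ≈ 0.2000+1.5625+0.0000+0.1500 ≈ 1.9125 m = S ✓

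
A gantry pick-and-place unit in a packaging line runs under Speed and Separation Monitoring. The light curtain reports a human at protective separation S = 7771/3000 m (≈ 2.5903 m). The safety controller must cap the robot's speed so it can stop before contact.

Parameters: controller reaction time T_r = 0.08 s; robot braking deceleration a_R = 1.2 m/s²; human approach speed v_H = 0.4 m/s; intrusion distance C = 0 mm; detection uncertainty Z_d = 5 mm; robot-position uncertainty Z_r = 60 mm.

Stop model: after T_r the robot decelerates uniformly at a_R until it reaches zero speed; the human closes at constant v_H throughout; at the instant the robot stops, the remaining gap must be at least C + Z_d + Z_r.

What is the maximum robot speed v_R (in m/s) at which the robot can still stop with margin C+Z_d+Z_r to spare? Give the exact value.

v_R_max = 2 m/s = 2.0000 m/s

quadratic (5/12)·v² + (31/75)·v + (-187/75) = 0
  disc = (31/75)² − 4·(5/12)·(-187/75) = 2704/625 ; √disc = 52/25
  v_R = (−(31/75) + 52/25) / (2·(5/12)) = 2 m/s
check:
stop time T_s = 2/(6/5) = 1.6667 s
robot covers v_R·T_r = 2.0000·0.0800 = 0.1600 m before braking
robot covers 2.0000·1.6667 − ½·1.2000·1.6667² = 1.6667 m while stopping
human over T_r+T_s: 0.4000·(0.0800+1.6667) = 0.6987 m
residual clearance needed = 0.0000+0.0050+0.0600 = 0.0650 m
sum ≈ 0.1600+1.6667+0.6987+0.0650 ≈ 2.5903 m = S ✓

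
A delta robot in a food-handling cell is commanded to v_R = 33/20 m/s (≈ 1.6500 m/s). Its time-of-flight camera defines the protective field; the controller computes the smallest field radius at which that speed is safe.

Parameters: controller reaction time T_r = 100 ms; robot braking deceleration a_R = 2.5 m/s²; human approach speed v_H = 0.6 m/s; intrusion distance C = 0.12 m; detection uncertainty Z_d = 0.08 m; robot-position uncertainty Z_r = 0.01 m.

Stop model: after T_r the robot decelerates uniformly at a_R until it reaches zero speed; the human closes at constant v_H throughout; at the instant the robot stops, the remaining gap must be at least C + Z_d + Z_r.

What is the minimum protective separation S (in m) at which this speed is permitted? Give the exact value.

S_min = 2751/2000 m = 1.3755 m

braking lasts T_s = (33/20)/(5/2) = 0.6600 s
robot covers v_R·T_r = 1.6500·0.1000 = 0.1650 m before braking
robot under decel: 1.6500²/(2·2.5000) = 0.5445 m
human over T_r+T_s: 0.6000·(0.1000+0.6600) = 0.4560 m
margins: 0.1200+0.0800+0.0100 = 0.2100 m
S_min ≈ 0.1650+0.5445+0.4560+0.2100  ⇒  S_min = 2751/2000 m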